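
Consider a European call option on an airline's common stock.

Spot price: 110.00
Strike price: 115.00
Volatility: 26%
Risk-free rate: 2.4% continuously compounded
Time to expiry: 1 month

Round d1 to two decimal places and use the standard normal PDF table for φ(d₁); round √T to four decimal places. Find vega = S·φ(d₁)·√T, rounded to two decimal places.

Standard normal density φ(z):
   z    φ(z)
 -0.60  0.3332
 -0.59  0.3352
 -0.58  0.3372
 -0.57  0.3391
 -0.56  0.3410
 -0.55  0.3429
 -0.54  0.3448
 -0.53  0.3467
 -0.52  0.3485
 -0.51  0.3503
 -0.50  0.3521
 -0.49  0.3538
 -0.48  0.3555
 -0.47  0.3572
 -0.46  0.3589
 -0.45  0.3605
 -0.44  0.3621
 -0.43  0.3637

σ√T = 0.26 × 0.2887 = 0.0751
d₁ = [ln(110/115) + (0.024 + 0.26²/2)·0.08333] / 0.0751 = [-0.0445 + 0.0048] / 0.0751 = -0.5281 ⇒ -0.53
√T = √0.08333 = 0.2887
φ(d₁) = φ(-0.53) = 0.3467
vega = S·φ(d₁)·√T = 110·0.3467·0.2887 = 11.0102
(Call and put vega coincide under Black-Scholes.)

11.01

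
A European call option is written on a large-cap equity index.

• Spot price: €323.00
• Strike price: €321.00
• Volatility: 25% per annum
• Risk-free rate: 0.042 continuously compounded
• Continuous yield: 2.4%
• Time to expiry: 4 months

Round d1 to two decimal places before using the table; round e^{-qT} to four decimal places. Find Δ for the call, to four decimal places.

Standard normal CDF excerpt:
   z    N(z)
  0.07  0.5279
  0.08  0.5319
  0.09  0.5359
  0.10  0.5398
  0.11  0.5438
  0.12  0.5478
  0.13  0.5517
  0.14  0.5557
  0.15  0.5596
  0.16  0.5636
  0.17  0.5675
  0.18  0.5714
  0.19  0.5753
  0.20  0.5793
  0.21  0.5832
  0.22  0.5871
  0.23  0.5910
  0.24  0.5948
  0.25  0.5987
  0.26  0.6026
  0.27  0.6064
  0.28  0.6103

σ√T = 0.25 × 0.5774 = 0.1443
ln(S/K) + (r − q + σ²/2)T = ln(323/321) + (0.042 − 0.024 + 0.25²/2)·0.3333 = 0.0062 + 0.0164 = 0.0226
d₁ = 0.0226 / 0.1443 = 0.1568 ≈ 0.16
N(d₁) = N(0.16) = 0.5636
Δ_call = exp(−qT)·N(d₁) = 0.9920·0.5636 = 0.5591

0.5591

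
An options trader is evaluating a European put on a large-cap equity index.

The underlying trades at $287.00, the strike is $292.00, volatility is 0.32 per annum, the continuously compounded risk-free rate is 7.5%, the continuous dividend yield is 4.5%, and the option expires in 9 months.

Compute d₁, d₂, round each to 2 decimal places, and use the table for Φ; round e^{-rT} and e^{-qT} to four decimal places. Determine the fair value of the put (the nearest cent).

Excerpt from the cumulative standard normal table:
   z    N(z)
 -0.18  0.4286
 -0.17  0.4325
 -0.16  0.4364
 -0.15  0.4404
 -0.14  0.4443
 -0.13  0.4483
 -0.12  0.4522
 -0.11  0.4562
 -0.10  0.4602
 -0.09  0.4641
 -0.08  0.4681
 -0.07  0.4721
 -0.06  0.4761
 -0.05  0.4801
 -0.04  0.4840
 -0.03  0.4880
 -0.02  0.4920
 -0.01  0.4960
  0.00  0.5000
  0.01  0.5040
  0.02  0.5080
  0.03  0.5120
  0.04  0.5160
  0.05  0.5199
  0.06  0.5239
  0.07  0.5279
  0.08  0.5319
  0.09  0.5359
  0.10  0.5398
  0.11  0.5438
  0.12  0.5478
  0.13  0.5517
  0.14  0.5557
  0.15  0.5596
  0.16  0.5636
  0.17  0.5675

σ√T = 0.32·√0.75 = 0.2771
d₁ = [ln(287/292) + (0.075 − 0.045 + ½·0.32²)·0.75] / (σ√T) = (-0.0173 + 0.0609) / 0.2771 = 0.1574 ≈ 0.16
d₂ = 0.1574 − 0.2771 = -0.1197 ≈ -0.12
exp(−qT) = exp(−0.045·0.75) = 0.9668;  exp(−rT) = exp(−0.075·0.75) = 0.9453
N(−d₂) = N(0.12) = 0.5478;  N(−d₁) = N(-0.16) = 0.4364
P = 292·0.9453·0.5478 − 287·0.9668·0.4364 = 151.2079 − 121.0886 = 30.1193

$30.12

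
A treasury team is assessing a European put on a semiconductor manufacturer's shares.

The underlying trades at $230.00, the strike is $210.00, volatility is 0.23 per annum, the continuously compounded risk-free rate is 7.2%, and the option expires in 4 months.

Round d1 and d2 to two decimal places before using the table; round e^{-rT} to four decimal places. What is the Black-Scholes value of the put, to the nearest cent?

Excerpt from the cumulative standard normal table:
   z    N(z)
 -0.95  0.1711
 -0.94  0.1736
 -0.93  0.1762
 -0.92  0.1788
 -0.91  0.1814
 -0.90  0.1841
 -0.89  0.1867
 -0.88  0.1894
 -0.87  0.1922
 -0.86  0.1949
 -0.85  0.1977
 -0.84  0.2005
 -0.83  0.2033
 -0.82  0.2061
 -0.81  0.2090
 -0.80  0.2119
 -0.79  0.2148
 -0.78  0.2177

T = 0.3333;  σ√T = 0.1328
d₁ = [ln(230/210) + (0.072 + 0.23²/2)·0.3333] / 0.1328 = [0.0910 + 0.0328] / 0.1328 = 0.9322 ≈ 0.93
d₂ = d₁ − σ√T = 0.9322 − 0.1328 = 0.7994 ≈ 0.80
exp(−rT) = exp(−0.072·0.3333) = 0.9763
N(−d₂) = N(-0.80) = 0.2119;  N(−d₁) = N(-0.93) = 0.1762
P = 210·0.9763·0.2119 − 230·0.1762 = 43.4444 − 40.5260 = 2.9184

$2.92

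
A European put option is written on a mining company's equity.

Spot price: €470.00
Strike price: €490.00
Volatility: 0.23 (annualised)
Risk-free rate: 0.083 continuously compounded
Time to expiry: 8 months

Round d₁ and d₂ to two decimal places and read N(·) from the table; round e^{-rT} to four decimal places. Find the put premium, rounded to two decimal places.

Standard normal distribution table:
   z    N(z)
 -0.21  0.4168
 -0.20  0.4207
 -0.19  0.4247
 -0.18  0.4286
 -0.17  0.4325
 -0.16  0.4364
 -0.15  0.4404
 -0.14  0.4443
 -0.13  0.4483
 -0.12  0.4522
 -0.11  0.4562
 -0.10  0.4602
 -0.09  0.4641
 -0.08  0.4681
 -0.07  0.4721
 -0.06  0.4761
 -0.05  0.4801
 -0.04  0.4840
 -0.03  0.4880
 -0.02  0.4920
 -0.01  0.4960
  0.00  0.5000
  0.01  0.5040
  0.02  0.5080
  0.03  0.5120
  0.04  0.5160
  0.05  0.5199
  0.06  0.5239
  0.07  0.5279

σ√T = 0.23 × 0.8165 = 0.1878
d₁ = [ln(470/490) + (0.083 + 0.23²/2)·0.6667] / 0.1878 = [-0.0417 + 0.0730] / 0.1878 = 0.1666 → 0.17
d₂ = d₁ − σ√T = 0.1666 − 0.1878 = -0.0212 → -0.02
e^(−rT) = e^(−0.083·0.6667) = 0.9462
N(−d₂) = N(0.02) = 0.5080;  N(−d₁) = N(-0.17) = 0.4325
P = 490·0.9462·0.5080 − 470·0.4325 = 235.5281 − 203.2750 = 32.2531

€32.25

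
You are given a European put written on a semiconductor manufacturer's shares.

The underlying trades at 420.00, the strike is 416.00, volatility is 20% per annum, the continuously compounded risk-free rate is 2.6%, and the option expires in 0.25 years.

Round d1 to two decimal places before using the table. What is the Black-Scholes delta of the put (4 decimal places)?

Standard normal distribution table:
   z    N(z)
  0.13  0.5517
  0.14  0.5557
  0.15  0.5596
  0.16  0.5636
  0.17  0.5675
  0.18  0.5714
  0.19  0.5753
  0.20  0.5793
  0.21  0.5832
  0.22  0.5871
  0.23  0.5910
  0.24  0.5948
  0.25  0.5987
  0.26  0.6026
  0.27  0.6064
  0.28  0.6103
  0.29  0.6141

-0.4168

σ√T = 0.2·√0.25 = 0.1000
d₁ = [ln(420/416) + (0.026 + 0.2²/2)·0.25] / 0.1000 = [0.0096 + 0.0115] / 0.1000 = 0.2107 which rounds to 0.21
N(d₁) = N(0.21) = 0.5832
Δ_put = N(d₁) − 1 = 0.5832 − 1 = -0.4168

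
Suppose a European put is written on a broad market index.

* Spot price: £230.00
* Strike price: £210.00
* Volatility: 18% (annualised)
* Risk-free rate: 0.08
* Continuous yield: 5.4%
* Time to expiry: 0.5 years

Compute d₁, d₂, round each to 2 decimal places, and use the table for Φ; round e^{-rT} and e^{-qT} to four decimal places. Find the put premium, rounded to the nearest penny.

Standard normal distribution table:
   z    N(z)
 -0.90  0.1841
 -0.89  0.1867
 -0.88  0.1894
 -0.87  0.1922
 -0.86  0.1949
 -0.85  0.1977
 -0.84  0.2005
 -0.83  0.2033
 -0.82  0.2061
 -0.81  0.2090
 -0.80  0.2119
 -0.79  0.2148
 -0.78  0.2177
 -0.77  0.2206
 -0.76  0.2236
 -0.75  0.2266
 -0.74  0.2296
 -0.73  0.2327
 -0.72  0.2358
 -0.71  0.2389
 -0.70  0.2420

σ√T = 0.18·√0.5 = 0.1273
d₁ = [ln(230/210) + (0.08 − 0.054 + 0.18²/2)·0.5] / 0.1273 = [0.0910 + 0.0211] / 0.1273 = 0.8805 → 0.88
d₂ = d₁ − σ√T = 0.8805 − 0.1273 = 0.7532 → 0.75
e^(−qT) = e^(−0.054·0.5) = 0.9734;  e^(−rT) = e^(−0.08·0.5) = 0.9608
N(−d₂) = N(-0.75) = 0.2266;  N(−d₁) = N(-0.88) = 0.1894
P = 210·0.9608·0.2266 − 230·0.9734·0.1894 = 45.7206 − 42.4033 = 3.3174

£3.32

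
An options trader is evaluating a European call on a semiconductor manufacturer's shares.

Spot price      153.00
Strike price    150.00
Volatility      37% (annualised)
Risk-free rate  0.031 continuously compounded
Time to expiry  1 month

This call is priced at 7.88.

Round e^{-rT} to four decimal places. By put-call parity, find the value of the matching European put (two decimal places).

e^(−rT) = e^(−0.031·0.08333) = 0.9974
Put-call parity: C − P = S − K·e^(−rT) = 153 − 150·0.9974 = 153 − 149.6100 = 3.3900
P = C − (C − P) = 7.88 − (3.3900) = 4.4900

4.49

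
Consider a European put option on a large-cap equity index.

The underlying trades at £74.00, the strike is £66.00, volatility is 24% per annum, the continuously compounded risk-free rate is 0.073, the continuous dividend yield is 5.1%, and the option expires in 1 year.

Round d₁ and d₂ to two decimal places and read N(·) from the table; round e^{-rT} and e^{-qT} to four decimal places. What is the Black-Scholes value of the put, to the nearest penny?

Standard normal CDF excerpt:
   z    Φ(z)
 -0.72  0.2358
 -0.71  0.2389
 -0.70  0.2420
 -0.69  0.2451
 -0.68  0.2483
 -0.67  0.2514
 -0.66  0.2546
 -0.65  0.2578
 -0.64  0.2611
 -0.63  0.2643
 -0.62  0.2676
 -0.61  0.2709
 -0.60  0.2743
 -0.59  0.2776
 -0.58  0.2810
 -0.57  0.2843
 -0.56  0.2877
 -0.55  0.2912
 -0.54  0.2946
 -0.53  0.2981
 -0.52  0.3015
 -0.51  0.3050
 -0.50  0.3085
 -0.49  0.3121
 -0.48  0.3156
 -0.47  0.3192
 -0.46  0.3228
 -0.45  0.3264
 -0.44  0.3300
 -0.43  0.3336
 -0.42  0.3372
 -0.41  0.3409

£2.79

σ√T = 0.24·√1 = 0.2400
d₁ = [ln(74/66) + (0.073 − 0.051 + 0.24²/2)·1] / 0.2400 = [0.1144 + 0.0508] / 0.2400 = 0.6884 which rounds to 0.69
d₂ = d₁ − σ√T = 0.6884 − 0.2400 = 0.4484 which rounds to 0.45
exp(−qT) = exp(−0.051·1) = 0.9503;  exp(−rT) = exp(−0.073·1) = 0.9296
P = 66·0.9296·N(-0.45) − 74·0.9503·N(-0.69) = 66·0.9296·0.3264 − 74·0.9503·0.2451 = 20.0258 − 17.2360 = 2.7898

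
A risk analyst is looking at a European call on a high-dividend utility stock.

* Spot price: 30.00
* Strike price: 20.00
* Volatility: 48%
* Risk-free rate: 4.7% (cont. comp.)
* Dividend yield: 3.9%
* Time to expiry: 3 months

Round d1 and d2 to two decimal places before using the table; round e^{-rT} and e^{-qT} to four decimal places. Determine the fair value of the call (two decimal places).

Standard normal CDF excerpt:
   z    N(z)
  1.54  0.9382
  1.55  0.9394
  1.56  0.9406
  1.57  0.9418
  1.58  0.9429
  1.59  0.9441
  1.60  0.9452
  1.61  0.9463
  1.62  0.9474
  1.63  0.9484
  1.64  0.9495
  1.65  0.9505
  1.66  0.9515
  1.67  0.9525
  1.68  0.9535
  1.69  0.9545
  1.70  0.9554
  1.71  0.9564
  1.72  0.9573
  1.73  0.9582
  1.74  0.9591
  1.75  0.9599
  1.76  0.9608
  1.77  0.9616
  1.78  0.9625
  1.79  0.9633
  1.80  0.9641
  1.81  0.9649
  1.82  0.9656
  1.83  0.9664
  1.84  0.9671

T = 0.25;  σ√T = 0.2400
d₁ = [ln(30/20) + (0.047 − 0.039 + 0.48²/2)·0.25] / 0.2400 = [0.4055 + 0.0308] / 0.2400 = 1.8178 ≈ 1.82
d₂ = d₁ − σ√T = 1.8178 − 0.2400 = 1.5778 ≈ 1.58
e^(−qT) = e^(−0.039·0.25) = 0.9903;  e^(−rT) = e^(−0.047·0.25) = 0.9883
C = 30·0.9903·N(1.82) − 20·0.9883·N(1.58) = 30·0.9903·0.9656 − 20·0.9883·0.9429 = 28.6870 − 18.6374 = 10.0496

10.05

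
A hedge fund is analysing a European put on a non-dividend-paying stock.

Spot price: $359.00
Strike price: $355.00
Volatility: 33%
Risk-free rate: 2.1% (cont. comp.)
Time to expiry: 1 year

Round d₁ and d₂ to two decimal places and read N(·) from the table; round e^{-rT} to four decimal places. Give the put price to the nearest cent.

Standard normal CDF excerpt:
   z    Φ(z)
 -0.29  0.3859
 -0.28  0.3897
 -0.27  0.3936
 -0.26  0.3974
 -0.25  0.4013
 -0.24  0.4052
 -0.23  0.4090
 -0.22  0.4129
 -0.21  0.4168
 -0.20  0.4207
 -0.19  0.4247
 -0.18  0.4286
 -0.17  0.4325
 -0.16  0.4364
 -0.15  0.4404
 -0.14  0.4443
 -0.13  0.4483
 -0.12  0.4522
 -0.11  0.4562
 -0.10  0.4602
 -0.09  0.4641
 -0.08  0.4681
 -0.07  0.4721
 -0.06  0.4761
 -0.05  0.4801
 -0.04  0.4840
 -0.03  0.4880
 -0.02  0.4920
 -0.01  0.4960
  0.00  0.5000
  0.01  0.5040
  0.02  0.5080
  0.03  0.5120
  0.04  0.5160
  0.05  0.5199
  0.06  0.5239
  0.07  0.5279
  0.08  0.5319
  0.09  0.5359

T = 1;  σ√T = 0.3300
d₁ = [ln(359/355) + (0.021 + 0.33²/2)·1] / 0.3300 = [0.0112 + 0.0755] / 0.3300 = 0.2626 ≈ 0.26
d₂ = d₁ − σ√T = 0.2626 − 0.3300 = -0.0674 ≈ -0.07
exp(−rT) = exp(−0.021·1) = 0.9792
P = 355·0.9792·N(0.07) − 359·N(-0.26) = 355·0.9792·0.5279 − 359·0.3974 = 183.5065 − 142.6666 = 40.8399

$40.84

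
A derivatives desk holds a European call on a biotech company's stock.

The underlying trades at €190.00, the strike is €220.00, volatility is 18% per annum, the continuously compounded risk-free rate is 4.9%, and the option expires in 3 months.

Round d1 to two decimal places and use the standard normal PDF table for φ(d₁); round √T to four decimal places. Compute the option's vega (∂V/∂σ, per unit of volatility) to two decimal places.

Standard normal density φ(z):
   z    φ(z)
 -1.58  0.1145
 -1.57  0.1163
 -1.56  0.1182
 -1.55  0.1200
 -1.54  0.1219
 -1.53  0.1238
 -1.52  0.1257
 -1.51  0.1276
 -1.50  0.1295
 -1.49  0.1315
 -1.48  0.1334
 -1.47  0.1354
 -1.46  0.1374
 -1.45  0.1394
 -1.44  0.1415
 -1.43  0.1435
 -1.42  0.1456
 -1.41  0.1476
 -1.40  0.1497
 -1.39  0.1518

σ√T = 0.18·√0.25 = 0.0900
d₁ = [ln(190/220) + (0.049 + ½·0.18²)·0.25] / (σ√T) = (-0.1466 + 0.0163) / 0.0900 = -1.4478 which rounds to -1.45
√T = √0.25 = 0.5000
φ(d₁) = φ(-1.45) = 0.1394
vega = S·φ(d₁)·√T = 190·0.1394·0.5000 = 13.2430

13.24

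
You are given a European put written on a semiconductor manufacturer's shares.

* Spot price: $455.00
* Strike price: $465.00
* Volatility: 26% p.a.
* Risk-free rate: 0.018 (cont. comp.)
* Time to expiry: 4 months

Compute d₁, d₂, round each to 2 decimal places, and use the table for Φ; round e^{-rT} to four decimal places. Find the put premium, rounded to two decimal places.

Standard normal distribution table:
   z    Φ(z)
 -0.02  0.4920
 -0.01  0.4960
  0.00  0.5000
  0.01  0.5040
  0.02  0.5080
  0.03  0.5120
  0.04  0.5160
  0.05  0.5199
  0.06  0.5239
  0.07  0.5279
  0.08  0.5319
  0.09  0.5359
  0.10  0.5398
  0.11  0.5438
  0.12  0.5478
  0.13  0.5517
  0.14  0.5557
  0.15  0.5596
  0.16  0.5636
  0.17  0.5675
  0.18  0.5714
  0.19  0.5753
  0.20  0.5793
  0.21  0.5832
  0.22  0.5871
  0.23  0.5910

$31.15

σ√T = 0.26 × 0.5774 = 0.1501
ln(S/K) + (r + σ²/2)T = ln(455/465) + (0.018 + 0.26²/2)·0.3333 = -0.0217 + 0.0173 = -0.0045
d₁ = -0.0045 / 0.1501 = -0.0298 ≈ -0.03
d₂ = d₁ − σ√T = -0.0298 − 0.1501 = -0.1799 ≈ -0.18
exp(−rT) = exp(−0.018·0.3333) = 0.9940
N(−d₂) = N(0.18) = 0.5714;  N(−d₁) = N(0.03) = 0.5120
P = 465·0.9940·0.5714 − 455·0.5120 = 264.1068 − 232.9600 = 31.1468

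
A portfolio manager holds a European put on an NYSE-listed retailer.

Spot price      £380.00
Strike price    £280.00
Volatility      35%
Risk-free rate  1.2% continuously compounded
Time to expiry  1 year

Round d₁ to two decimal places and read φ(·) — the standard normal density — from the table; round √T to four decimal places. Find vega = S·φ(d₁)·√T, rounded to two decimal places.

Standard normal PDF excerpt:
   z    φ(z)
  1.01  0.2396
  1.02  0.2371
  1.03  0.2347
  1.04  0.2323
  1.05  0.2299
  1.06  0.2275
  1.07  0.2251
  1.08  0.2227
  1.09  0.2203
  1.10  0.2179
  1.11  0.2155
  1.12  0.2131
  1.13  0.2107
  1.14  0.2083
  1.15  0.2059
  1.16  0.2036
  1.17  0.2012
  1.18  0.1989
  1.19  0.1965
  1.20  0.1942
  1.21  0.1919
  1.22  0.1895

84.63

σ√T = 0.35·√1 = 0.3500
d₁ = [ln(380/280) + (0.012 + 0.35²/2)·1] / 0.3500 = [0.3054 + 0.0732] / 0.3500 = 1.0818 which rounds to 1.08
√T = √1 = 1.0000
φ(d₁) = φ(1.08) = 0.2227
vega = S·φ(d₁)·√T = 380·0.2227·1.0000 = 84.6260
(Vega is the same for a European call and put with the same parameters.)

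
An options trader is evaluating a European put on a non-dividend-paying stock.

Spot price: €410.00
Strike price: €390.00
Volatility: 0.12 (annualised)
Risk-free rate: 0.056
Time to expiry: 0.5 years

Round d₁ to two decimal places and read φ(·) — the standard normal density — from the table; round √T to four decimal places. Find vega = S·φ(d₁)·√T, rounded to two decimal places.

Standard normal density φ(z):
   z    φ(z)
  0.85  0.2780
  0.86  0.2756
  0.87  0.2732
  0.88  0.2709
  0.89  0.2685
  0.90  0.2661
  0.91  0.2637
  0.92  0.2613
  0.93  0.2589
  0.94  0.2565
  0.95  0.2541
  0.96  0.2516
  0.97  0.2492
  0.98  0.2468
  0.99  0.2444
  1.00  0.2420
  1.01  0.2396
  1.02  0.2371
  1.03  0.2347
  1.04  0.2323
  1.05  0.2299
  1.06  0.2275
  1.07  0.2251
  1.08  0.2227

σ√T = 0.12 × 0.7071 = 0.0849
d₁ = [ln(410/390) + (0.056 + 0.12²/2)·0.5] / 0.0849 = [0.0500 + 0.0316] / 0.0849 = 0.9618 which rounds to 0.96
√T = √0.5 = 0.7071
φ(d₁) = φ(0.96) = 0.2516
vega = S·φ(d₁)·√T = 410·0.2516·0.7071 = 72.9416

72.94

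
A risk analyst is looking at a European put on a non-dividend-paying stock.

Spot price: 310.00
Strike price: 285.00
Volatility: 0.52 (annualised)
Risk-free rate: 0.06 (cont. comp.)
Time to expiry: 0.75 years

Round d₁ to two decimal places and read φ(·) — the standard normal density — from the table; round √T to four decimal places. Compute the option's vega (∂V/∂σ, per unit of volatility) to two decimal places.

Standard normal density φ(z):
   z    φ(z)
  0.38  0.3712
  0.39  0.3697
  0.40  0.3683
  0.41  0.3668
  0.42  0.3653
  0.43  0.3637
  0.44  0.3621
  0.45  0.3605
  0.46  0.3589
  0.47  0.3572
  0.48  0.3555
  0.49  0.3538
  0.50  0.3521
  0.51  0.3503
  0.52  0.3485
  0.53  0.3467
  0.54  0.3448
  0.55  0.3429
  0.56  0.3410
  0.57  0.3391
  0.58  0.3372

94.04

σ√T = 0.52 × 0.8660 = 0.4503
d₁ = [ln(310/285) + (0.06 + 0.52²/2)·0.75] / 0.4503 = [0.0841 + 0.1464] / 0.4503 = 0.5118 ⇒ 0.51
√T = √0.75 = 0.8660
φ(d₁) = φ(0.51) = 0.3503
vega = S·φ(d₁)·√T = 310·0.3503·0.8660 = 94.0415
(Call and put vega coincide under Black-Scholes.)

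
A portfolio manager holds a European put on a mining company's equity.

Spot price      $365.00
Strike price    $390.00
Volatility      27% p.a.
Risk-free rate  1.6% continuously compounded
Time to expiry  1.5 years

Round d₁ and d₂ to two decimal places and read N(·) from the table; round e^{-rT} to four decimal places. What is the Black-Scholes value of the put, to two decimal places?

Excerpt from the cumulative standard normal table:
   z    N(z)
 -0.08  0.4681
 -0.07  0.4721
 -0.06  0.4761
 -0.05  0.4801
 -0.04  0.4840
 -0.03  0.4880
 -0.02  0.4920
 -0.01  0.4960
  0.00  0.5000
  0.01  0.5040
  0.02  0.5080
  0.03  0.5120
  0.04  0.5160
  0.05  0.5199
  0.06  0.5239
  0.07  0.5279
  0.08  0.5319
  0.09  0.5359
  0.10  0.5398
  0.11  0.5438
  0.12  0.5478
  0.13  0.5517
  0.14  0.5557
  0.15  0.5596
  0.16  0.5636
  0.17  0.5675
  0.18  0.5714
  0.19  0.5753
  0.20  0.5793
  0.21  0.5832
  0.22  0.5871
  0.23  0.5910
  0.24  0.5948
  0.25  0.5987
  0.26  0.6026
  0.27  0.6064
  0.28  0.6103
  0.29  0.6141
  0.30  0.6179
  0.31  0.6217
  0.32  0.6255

σ√T = 0.27·√1.5 = 0.3307
ln(S/K) + (r + σ²/2)T = ln(365/390) + (0.016 + 0.27²/2)·1.5 = -0.0662 + 0.0787 = 0.0124
d₁ = 0.0124 / 0.3307 = 0.0376 ≈ 0.04
d₂ = d₁ − σ√T = 0.0376 − 0.3307 = -0.2931 ≈ -0.29
exp(−rT) = exp(−0.016·1.5) = 0.9763
P = 390·0.9763·N(0.29) − 365·N(-0.04) = 390·0.9763·0.6141 − 365·0.4840 = 233.8229 − 176.6600 = 57.1629

$57.16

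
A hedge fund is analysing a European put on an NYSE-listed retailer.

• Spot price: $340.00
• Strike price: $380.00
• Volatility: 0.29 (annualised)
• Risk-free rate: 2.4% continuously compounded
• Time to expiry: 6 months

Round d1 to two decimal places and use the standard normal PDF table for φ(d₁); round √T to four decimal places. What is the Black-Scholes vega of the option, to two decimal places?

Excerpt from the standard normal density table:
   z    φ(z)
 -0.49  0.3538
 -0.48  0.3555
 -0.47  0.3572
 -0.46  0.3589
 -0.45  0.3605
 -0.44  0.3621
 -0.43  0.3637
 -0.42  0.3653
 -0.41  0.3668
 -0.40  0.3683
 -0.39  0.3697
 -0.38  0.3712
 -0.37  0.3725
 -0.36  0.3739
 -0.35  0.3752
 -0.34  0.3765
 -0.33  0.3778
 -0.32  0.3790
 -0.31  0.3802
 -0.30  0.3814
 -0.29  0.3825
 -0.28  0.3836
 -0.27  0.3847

89.24

σ√T = 0.29 × 0.7071 = 0.2051
d₁ = [ln(340/380) + (0.024 + ½·0.29²)·0.5] / (σ√T) = (-0.1112 + 0.0330) / 0.2051 = -0.3814 ≈ -0.38
√T = √0.5 = 0.7071
φ(d₁) = φ(-0.38) = 0.3712
vega = S·φ(d₁)·√T = 340·0.3712·0.7071 = 89.2417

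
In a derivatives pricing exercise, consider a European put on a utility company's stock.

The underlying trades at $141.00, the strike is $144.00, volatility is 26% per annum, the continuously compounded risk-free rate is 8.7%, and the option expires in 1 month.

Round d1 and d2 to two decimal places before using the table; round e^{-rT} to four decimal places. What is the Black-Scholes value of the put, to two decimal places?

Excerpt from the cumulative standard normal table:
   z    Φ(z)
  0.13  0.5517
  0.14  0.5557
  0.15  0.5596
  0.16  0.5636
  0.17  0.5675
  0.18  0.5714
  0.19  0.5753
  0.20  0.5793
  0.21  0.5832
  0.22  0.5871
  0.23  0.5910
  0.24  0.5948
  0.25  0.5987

$5.03

σ√T = 0.26 × 0.2887 = 0.0751
ln(S/K) + (r + σ²/2)T = ln(141/144) + (0.087 + 0.26²/2)·0.08333 = -0.0211 + 0.0101 = -0.0110
d₁ = -0.0110 / 0.0751 = -0.1464 → -0.15
d₂ = d₁ − σ√T = -0.1464 − 0.0751 = -0.2214 → -0.22
e^(−rT) = e^(−0.087·0.08333) = 0.9928
N(−d₂) = N(0.22) = 0.5871;  N(−d₁) = N(0.15) = 0.5596
P = 144·0.9928·0.5871 − 141·0.5596 = 83.9337 − 78.9036 = 5.0301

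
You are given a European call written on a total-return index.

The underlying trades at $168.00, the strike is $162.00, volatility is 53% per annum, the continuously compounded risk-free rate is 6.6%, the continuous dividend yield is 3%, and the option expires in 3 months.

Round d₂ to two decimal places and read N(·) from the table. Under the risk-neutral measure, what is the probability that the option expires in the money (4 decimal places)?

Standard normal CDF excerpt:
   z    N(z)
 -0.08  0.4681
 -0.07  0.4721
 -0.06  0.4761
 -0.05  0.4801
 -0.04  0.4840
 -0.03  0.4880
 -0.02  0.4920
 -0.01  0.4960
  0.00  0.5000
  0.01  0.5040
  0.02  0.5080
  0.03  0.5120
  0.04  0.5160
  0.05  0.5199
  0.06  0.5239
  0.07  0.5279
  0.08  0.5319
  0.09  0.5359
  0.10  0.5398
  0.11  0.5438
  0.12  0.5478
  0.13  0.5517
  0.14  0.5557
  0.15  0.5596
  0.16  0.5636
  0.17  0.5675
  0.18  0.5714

0.5160

T = 0.25;  σ√T = 0.2650
ln(S/K) + (r − q + σ²/2)T = ln(168/162) + (0.066 − 0.03 + 0.53²/2)·0.25 = 0.0364 + 0.0441 = 0.0805
d₁ = 0.0805 / 0.2650 = 0.3037 → 0.30
d₂ = d₁ − σ√T = 0.3037 − 0.2650 = 0.0387 → 0.04
Risk-neutral Pr[S_T > K] = N(d₂) = N(0.04) = 0.5160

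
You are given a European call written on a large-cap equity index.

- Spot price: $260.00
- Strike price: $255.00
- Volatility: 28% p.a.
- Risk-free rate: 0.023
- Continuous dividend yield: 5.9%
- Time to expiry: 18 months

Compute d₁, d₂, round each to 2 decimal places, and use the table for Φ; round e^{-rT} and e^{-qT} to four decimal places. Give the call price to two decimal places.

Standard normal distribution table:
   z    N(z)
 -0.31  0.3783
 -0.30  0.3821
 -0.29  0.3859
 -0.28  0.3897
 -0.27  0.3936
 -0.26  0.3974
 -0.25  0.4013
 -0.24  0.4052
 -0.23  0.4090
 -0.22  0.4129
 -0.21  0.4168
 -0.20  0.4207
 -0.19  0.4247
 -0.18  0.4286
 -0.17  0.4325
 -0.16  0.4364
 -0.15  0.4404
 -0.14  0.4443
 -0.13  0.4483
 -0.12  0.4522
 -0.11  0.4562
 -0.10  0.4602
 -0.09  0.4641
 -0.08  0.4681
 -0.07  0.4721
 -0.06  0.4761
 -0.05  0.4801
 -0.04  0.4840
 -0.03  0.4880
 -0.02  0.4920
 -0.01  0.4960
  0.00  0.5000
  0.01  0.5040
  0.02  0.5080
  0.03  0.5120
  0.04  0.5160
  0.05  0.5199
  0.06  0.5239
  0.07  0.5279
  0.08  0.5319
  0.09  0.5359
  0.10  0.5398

$28.66

σ√T = 0.28 × 1.2247 = 0.3429
d₁ = [ln(260/255) + (0.023 − 0.059 + 0.28²/2)·1.5] / 0.3429 = [0.0194 + 0.0048] / 0.3429 = 0.0706 ≈ 0.07
d₂ = d₁ − σ√T = 0.0706 − 0.3429 = -0.2723 ≈ -0.27
e^(−qT) = e^(−0.059·1.5) = 0.9153;  e^(−rT) = e^(−0.023·1.5) = 0.9661
N(d₁) = N(0.07) = 0.5279;  N(d₂) = N(-0.27) = 0.3936
C = 260·0.9153·0.5279 − 255·0.9661·0.3936 = 125.6286 − 96.9655 = 28.6631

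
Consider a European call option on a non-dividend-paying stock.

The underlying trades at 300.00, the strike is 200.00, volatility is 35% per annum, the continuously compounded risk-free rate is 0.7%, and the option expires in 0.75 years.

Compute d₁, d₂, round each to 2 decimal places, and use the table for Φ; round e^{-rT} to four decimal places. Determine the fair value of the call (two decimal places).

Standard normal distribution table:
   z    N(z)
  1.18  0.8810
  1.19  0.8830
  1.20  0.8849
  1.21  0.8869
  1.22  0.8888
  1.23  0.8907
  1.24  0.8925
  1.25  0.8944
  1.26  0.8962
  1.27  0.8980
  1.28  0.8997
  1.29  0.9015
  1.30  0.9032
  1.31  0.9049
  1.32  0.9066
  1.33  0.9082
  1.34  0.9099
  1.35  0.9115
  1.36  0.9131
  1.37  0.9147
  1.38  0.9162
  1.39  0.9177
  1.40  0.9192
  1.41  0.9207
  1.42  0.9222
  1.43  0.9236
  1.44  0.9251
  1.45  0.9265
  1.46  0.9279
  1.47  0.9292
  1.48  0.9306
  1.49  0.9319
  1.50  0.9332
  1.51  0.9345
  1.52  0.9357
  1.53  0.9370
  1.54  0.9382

σ√T = 0.35·√0.75 = 0.3031
d₁ = [ln(300/200) + (0.007 + 0.35²/2)·0.75] / 0.3031 = [0.4055 + 0.0512] / 0.3031 = 1.5066 → 1.51
d₂ = d₁ − σ√T = 1.5066 − 0.3031 = 1.2035 → 1.20
exp(−rT) = exp(−0.007·0.75) = 0.9948
N(d₁) = N(1.51) = 0.9345;  N(d₂) = N(1.20) = 0.8849
C = 300·0.9345 − 200·0.9948·0.8849 = 280.3500 − 176.0597 = 104.2903

104.29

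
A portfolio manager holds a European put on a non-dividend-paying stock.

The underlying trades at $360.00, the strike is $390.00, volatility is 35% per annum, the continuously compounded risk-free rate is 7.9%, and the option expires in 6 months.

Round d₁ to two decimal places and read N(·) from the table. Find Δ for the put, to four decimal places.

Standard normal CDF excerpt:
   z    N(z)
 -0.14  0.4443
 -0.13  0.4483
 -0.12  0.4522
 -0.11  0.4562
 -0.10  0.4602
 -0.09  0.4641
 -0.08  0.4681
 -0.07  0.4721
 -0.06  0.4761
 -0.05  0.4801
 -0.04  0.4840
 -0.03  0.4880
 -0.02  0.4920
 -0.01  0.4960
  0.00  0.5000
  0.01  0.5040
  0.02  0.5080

-0.5160

σ√T = 0.35·√0.5 = 0.2475
d₁ = [ln(360/390) + (0.079 + 0.35²/2)·0.5] / 0.2475 = [-0.0800 + 0.0701] / 0.2475 = -0.0401 → -0.04
N(d₁) = N(-0.04) = 0.4840
Δ_put = N(d₁) − 1 = 0.4840 − 1 = -0.5160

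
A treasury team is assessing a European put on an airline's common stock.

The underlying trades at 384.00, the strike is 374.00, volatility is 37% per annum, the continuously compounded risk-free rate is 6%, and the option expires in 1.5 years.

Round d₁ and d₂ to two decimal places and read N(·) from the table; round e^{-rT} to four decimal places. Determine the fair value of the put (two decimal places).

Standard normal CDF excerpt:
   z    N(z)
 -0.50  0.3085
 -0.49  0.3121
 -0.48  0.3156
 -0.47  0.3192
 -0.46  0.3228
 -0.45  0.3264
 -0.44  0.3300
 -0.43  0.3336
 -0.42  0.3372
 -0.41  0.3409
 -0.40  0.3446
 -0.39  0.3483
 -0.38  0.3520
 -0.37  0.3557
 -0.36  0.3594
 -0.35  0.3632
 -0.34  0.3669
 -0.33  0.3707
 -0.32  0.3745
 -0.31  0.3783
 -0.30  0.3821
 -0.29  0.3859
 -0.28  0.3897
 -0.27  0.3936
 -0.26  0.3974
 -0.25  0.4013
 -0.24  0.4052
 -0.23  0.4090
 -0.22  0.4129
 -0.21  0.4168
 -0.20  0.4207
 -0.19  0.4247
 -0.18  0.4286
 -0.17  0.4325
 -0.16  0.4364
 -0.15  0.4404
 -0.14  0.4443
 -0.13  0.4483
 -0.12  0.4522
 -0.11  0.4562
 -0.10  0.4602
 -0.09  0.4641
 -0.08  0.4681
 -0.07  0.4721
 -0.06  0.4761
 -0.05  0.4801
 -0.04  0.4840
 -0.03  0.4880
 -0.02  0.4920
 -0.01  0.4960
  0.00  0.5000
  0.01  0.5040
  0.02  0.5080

45.61

σ√T = 0.37 × 1.2247 = 0.4532
ln(S/K) + (r + σ²/2)T = ln(384/374) + (0.06 + 0.37²/2)·1.5 = 0.0264 + 0.1927 = 0.2191
d₁ = 0.2191 / 0.4532 = 0.4834 which rounds to 0.48
d₂ = d₁ − σ√T = 0.4834 − 0.4532 = 0.0303 which rounds to 0.03
e^(−rT) = e^(−0.06·1.5) = 0.9139
P = 374·0.9139·N(-0.03) − 384·N(-0.48) = 374·0.9139·0.4880 − 384·0.3156 = 166.7977 − 121.1904 = 45.6073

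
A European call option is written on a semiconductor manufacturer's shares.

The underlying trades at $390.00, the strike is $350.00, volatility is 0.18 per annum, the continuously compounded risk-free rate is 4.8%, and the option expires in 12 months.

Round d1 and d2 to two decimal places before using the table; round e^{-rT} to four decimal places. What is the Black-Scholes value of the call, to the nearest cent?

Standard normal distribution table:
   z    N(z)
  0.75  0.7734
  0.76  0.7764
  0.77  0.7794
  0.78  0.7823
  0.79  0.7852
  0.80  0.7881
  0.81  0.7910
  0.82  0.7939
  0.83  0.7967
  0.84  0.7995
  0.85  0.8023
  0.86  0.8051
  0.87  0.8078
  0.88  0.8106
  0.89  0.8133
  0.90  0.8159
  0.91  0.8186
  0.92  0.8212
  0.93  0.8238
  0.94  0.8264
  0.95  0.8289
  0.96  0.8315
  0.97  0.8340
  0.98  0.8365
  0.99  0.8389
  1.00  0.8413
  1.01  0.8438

$63.32

σ√T = 0.18 × 1.0000 = 0.1800
d₁ = [ln(390/350) + (0.048 + 0.18²/2)·1] / 0.1800 = [0.1082 + 0.0642] / 0.1800 = 0.9579 which rounds to 0.96
d₂ = d₁ − σ√T = 0.9579 − 0.1800 = 0.7779 which rounds to 0.78
e^(−rT) = e^(−0.048·1) = 0.9531
N(d₁) = N(0.96) = 0.8315;  N(d₂) = N(0.78) = 0.7823
C = 390·0.8315 − 350·0.9531·0.7823 = 324.2850 − 260.9635 = 63.3215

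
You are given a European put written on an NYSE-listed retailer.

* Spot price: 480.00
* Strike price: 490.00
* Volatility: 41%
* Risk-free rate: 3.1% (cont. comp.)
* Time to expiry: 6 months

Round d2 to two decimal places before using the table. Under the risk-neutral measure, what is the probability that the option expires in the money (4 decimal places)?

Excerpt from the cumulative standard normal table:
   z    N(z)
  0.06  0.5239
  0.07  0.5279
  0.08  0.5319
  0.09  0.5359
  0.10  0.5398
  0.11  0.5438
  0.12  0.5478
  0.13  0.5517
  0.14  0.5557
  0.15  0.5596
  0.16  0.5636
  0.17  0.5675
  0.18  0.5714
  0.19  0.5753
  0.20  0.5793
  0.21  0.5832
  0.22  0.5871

0.5636

σ√T = 0.41 × 0.7071 = 0.2899
d₁ = [ln(480/490) + (0.031 + 0.41²/2)·0.5] / 0.2899 = [-0.0206 + 0.0575] / 0.2899 = 0.1273 → 0.13
d₂ = d₁ − σ√T = 0.1273 − 0.2899 = -0.1626 → -0.16
Pr(exercise) under Q = N(−d₂) = N(0.16) = 0.5636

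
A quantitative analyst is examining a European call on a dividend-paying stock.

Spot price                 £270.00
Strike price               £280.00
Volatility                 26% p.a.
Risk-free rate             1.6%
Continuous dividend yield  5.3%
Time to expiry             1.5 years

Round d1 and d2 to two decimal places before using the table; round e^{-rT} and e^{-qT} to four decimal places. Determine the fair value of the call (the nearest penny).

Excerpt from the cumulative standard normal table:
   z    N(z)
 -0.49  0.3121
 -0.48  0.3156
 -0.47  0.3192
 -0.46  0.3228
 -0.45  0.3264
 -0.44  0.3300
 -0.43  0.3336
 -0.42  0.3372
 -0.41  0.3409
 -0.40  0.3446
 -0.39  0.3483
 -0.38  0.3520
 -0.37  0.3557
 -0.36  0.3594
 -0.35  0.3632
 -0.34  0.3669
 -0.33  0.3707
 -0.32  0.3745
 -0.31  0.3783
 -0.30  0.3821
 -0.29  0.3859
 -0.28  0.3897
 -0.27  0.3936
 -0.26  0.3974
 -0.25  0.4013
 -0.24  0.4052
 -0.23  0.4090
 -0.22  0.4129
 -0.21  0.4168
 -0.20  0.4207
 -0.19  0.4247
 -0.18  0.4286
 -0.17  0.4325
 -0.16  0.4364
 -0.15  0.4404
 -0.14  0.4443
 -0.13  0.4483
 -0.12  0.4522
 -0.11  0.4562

σ√T = 0.26·√1.5 = 0.3184
ln(S/K) + (r − q + σ²/2)T = ln(270/280) + (0.016 − 0.053 + 0.26²/2)·1.5 = -0.0364 − 0.0048 = -0.0412
d₁ = -0.0412 / 0.3184 = -0.1293 → -0.13
d₂ = d₁ − σ√T = -0.1293 − 0.3184 = -0.4477 → -0.45
exp(−qT) = exp(−0.053·1.5) = 0.9236;  exp(−rT) = exp(−0.016·1.5) = 0.9763
C = 270·0.9236·N(-0.13) − 280·0.9763·N(-0.45) = 270·0.9236·0.4483 − 280·0.9763·0.3264 = 111.7935 − 89.2260 = 22.5675

£22.57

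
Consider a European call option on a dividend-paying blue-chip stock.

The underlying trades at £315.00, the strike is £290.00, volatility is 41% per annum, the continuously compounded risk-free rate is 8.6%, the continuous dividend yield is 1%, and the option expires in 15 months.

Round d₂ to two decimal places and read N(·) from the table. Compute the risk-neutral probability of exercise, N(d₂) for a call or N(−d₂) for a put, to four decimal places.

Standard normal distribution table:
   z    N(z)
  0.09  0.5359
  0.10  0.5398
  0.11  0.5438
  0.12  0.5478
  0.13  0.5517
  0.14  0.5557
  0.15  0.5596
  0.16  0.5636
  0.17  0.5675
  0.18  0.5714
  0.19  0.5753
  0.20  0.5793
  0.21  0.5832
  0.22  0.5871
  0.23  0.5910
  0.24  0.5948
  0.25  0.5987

0.5636

σ√T = 0.41·√1.25 = 0.4584
ln(S/K) + (r − q + σ²/2)T = ln(315/290) + (0.086 − 0.01 + 0.41²/2)·1.25 = 0.0827 + 0.2001 = 0.2828
d₁ = 0.2828 / 0.4584 = 0.6168 ⇒ 0.62
d₂ = d₁ − σ√T = 0.6168 − 0.4584 = 0.1584 ⇒ 0.16
Pr(exercise) under Q = N(d₂) = 0.5636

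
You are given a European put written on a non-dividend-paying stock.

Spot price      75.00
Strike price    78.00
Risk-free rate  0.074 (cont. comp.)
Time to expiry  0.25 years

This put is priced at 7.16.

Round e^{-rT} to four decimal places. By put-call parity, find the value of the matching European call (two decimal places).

e^(−rT) = e^(−0.074·0.25) = 0.9817
Put-call parity: C − P = S − K·e^(−rT) = 75 − 78·0.9817 = 75 − 76.5726 = -1.5726
C = P + (C − P) = 7.16 + (-1.5726) = 5.5874

5.59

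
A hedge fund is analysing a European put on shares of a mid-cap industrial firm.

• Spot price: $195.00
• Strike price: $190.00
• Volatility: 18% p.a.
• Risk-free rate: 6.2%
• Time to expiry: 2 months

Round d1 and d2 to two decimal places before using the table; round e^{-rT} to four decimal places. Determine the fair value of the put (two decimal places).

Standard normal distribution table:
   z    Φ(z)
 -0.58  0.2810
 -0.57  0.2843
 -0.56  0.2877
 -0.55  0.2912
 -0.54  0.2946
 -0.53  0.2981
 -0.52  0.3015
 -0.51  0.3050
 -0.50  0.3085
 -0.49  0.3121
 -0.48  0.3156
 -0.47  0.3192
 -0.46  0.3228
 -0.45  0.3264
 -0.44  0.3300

T = 0.1667;  σ√T = 0.0735
ln(S/K) + (r + σ²/2)T = ln(195/190) + (0.062 + 0.18²/2)·0.1667 = 0.0260 + 0.0130 = 0.0390
d₁ = 0.0390 / 0.0735 = 0.5308 → 0.53
d₂ = d₁ − σ√T = 0.5308 − 0.0735 = 0.4574 → 0.46
e^(−rT) = e^(−0.062·0.1667) = 0.9897
N(−d₂) = N(-0.46) = 0.3228;  N(−d₁) = N(-0.53) = 0.2981
P = 190·0.9897·0.3228 − 195·0.2981 = 60.7003 − 58.1295 = 2.5708

$2.57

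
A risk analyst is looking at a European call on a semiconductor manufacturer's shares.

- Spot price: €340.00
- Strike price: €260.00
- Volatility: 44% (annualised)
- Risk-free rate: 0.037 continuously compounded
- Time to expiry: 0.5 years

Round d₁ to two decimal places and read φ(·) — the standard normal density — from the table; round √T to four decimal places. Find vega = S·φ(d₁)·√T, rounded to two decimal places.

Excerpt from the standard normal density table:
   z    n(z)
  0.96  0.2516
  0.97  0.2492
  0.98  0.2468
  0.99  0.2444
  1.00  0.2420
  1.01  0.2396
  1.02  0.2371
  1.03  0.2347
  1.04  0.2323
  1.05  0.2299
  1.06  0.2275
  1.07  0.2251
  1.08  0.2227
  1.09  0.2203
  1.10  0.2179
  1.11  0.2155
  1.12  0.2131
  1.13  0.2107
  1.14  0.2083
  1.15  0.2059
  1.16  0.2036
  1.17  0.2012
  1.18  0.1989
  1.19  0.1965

53.54

T = 0.5;  σ√T = 0.3111
ln(S/K) + (r + σ²/2)T = ln(340/260) + (0.037 + 0.44²/2)·0.5 = 0.2683 + 0.0669 = 0.3352
d₁ = 0.3352 / 0.3111 = 1.0773 which rounds to 1.08
√T = √0.5 = 0.7071
φ(d₁) = φ(1.08) = 0.2227
vega = S·φ(d₁)·√T = 340·0.2227·0.7071 = 53.5402
(Call and put vega coincide under Black-Scholes.)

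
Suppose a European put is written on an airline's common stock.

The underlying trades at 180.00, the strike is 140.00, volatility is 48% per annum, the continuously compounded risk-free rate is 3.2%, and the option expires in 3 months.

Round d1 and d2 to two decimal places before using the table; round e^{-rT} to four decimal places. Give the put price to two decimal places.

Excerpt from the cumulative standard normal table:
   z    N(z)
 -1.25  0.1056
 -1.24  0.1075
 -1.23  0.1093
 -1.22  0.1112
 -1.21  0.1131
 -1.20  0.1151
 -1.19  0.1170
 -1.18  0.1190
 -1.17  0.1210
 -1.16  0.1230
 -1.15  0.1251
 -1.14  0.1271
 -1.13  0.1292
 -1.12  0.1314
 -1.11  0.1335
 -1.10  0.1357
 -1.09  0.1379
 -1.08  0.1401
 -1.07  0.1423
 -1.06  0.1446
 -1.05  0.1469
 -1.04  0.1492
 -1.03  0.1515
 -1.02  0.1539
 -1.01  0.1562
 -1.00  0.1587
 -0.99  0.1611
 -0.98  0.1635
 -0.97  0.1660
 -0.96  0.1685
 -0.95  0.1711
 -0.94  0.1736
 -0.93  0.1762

2.68

T = 0.25;  σ√T = 0.2400
d₁ = [ln(180/140) + (0.032 + ½·0.48²)·0.25] / (σ√T) = (0.2513 + 0.0368) / 0.2400 = 1.2005 ⇒ 1.20
d₂ = 1.2005 − 0.2400 = 0.9605 ⇒ 0.96
e^(−rT) = e^(−0.032·0.25) = 0.9920
P = 140·0.9920·N(-0.96) − 180·N(-1.20) = 140·0.9920·0.1685 − 180·0.1151 = 23.4013 − 20.7180 = 2.6833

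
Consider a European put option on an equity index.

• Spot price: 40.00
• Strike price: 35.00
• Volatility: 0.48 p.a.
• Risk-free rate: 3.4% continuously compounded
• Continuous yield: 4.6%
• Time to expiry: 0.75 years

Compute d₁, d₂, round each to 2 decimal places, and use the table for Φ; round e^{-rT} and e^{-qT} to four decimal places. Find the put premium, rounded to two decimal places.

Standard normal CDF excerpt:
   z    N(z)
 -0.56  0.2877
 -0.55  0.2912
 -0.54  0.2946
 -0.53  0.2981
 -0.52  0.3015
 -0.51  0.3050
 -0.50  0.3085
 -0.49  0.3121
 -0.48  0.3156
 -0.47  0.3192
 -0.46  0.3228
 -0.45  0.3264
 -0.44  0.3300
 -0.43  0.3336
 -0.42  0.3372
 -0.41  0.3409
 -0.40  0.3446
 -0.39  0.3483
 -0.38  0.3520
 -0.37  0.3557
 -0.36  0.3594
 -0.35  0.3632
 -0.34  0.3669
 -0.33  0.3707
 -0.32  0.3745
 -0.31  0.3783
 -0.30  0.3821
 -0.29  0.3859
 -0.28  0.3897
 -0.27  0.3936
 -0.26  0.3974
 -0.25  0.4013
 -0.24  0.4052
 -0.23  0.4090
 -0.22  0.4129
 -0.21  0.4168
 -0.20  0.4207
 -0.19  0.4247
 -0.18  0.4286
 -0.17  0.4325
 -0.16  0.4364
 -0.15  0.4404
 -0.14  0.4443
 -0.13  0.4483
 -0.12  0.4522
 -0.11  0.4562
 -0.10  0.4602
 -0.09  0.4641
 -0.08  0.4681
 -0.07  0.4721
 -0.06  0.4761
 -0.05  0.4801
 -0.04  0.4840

T = 0.75;  σ√T = 0.4157
d₁ = [ln(40/35) + (0.034 − 0.046 + 0.48²/2)·0.75] / 0.4157 = [0.1335 + 0.0774] / 0.4157 = 0.5074 ⇒ 0.51
d₂ = d₁ − σ√T = 0.5074 − 0.4157 = 0.0917 ⇒ 0.09
e^(−qT) = e^(−0.046·0.75) = 0.9661;  e^(−rT) = e^(−0.034·0.75) = 0.9748
N(−d₂) = N(-0.09) = 0.4641;  N(−d₁) = N(-0.51) = 0.3050
P = 35·0.9748·0.4641 − 40·0.9661·0.3050 = 15.8342 − 11.7864 = 4.0477

4.05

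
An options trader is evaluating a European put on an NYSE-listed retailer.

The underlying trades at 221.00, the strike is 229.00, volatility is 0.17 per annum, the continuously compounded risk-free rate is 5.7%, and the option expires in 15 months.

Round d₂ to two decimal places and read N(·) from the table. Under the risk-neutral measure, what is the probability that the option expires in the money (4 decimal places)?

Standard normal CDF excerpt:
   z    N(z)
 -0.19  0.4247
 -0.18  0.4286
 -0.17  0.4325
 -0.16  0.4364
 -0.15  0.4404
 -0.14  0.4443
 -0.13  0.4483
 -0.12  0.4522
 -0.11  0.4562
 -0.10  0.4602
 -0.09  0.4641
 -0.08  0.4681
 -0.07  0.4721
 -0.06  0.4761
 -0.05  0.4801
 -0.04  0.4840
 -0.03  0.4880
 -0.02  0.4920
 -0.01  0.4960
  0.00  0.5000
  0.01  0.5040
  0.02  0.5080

0.4641

σ√T = 0.17·√1.25 = 0.1901
d₁ = [ln(221/229) + (0.057 + 0.17²/2)·1.25] / 0.1901 = [-0.0356 + 0.0893] / 0.1901 = 0.2828 which rounds to 0.28
d₂ = d₁ − σ√T = 0.2828 − 0.1901 = 0.0927 which rounds to 0.09
Pr(exercise) under Q = N(−d₂) = N(-0.09) = 0.4641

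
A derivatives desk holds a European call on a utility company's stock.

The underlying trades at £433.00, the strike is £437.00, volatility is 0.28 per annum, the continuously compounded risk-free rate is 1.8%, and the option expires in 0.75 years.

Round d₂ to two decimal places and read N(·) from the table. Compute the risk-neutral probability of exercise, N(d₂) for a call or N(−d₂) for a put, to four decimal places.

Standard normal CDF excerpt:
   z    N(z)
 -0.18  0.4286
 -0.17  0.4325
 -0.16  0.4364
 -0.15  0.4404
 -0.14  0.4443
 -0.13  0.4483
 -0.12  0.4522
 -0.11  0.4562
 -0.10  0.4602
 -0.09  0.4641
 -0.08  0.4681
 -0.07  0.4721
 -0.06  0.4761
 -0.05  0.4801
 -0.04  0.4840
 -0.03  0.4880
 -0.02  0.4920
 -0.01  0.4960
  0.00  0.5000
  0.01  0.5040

0.4602

σ√T = 0.28 × 0.8660 = 0.2425
ln(S/K) + (r + σ²/2)T = ln(433/437) + (0.018 + 0.28²/2)·0.75 = -0.0092 + 0.0429 = 0.0337
d₁ = 0.0337 / 0.2425 = 0.1390 which rounds to 0.14
d₂ = d₁ − σ√T = 0.1390 − 0.2425 = -0.1035 which rounds to -0.10
Pr(exercise) under Q = N(d₂) = 0.4602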